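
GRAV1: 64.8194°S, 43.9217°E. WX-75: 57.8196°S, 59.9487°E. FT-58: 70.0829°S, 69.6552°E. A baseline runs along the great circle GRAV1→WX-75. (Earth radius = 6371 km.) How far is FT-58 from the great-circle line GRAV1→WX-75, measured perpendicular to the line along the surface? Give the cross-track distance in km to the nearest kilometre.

δ₁₃ = central angle GRAV1→FT-58 = 0.193129 rad  (haversine)
θ₁₃ = bearing GRAV1→FT-58 = 129.588°,  θ₁₂ = bearing GRAV1→WX-75 = 54.955°
dₓₜ = R·arcsin(sin δ₁₃ · sin(θ₁₃ − θ₁₂)) = 6371·arcsin(0.19193·sin(74.633°)) = 1185.912 km
|dₓₜ| = 1185.912 km

1186 km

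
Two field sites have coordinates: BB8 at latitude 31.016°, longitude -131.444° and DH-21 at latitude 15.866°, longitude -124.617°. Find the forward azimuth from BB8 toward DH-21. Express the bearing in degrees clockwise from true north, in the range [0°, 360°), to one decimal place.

Δλ = 6.8270°
y = sin Δλ · cos φ₂ = 0.114343
x = cos φ₁ sin φ₂ − sin φ₁ cos φ₂ cos Δλ = -0.257833
θ = atan2(y, x) = 156.0837° → 156.0837° (mod 360°)

156.1°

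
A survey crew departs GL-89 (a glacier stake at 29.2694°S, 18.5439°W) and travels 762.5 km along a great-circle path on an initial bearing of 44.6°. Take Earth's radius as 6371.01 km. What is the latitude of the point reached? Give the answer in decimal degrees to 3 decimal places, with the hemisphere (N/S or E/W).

24.284°S

δ = d/R = 762.5/6371.01 = 0.119683 rad
φ₂ = arcsin(sin φ₁ cos δ + cos φ₁ sin δ cos θ)
   = arcsin(-0.48892·0.99285 + 0.87233·0.11940·0.71203) = -24.28394°
λ₂ = λ₁ + atan2(sin θ sin δ cos φ₁, cos δ − sin φ₁ sin φ₂) = -13.26678°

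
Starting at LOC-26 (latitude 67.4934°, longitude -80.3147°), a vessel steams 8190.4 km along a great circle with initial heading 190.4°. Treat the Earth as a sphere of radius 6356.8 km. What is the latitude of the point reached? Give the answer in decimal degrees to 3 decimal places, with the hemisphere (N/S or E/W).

δ = d/R = 8190.4/6356.8 = 1.288447 rad
φ₂ = arcsin(sin φ₁ cos δ + cos φ₁ sin δ cos θ)
   = arcsin(0.92384·0.27861 + 0.38279·0.96040·-0.98357) = -5.98112°
λ₂ = λ₁ + atan2(sin θ sin δ cos φ₁, cos δ − sin φ₁ sin φ₂) = -90.35380°

5.981°S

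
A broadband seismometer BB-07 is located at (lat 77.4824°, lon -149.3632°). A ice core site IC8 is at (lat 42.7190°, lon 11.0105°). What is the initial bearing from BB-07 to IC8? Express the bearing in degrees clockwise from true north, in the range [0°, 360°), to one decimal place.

16.7°

Δλ = 160.3737°
y = sin Δλ · cos φ₂ = 0.246770
x = cos φ₁ sin φ₂ − sin φ₁ cos φ₂ cos Δλ = 0.822594
θ = atan2(y, x) = 16.6987° → 16.6987° (mod 360°)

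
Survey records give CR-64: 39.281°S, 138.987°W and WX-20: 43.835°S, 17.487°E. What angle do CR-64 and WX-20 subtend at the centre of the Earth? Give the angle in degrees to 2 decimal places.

Δφ = -4.5540°,  Δλ = 156.4740°
a = sin²(Δφ/2) + cos φ₁ cos φ₂ sin²(Δλ/2) = 0.536724
c = 2·arcsin(√a) = 1.644311 rad = 94.2121°

94.21°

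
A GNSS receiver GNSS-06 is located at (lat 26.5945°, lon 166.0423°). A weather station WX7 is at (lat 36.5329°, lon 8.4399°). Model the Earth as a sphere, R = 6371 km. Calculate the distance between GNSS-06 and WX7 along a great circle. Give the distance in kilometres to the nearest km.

Δφ = 9.9384°,  Δλ = -157.6024°
a = sin²(Δφ/2) + cos φ₁ cos φ₂ sin²(Δλ/2) = 0.698903
c = 2·arcsin(√a) = 1.979920 rad = 113.4411°
d = R·c = 6371 × 1.979920 = 12614.1 km

12614 km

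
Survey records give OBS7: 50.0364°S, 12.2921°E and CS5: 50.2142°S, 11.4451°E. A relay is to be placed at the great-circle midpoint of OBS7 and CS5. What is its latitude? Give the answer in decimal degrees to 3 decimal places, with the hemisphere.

Bx = cos φ₂ cos Δλ = 0.639849,  By = cos φ₂ sin Δλ = -0.009460
φₘ = atan2(sin φ₁ + sin φ₂, √((cos φ₁ + Bx)² + By²)) = -50.12607°
λₘ = λ₁ + atan2(By, cos φ₁ + Bx) = 11.86939°

50.126°S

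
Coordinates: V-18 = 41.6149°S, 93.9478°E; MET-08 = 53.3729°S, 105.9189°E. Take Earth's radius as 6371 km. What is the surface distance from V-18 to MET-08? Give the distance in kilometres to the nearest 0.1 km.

Δφ = -11.7580°,  Δλ = 11.9711°
a = sin²(Δφ/2) + cos φ₁ cos φ₂ sin²(Δλ/2) = 0.015342
c = 2·arcsin(√a) = 0.248360 rad = 14.2300°
d = R·c = 6371 × 0.248360 = 1582.3 km

1582.3 km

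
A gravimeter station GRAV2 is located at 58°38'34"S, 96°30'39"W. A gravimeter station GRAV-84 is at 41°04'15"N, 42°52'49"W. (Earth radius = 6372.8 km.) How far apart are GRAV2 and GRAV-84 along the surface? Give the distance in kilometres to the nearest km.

GRAV2: φ = -58.64278°, λ = -96.51083°
GRAV-84: φ = +41.07083°, λ = -42.88028°
Δφ = 99.7136°,  Δλ = 53.6306°
a = sin²(Δφ/2) + cos φ₁ cos φ₂ sin²(Δλ/2) = 0.664198
c = 2·arcsin(√a) = 1.905402 rad = 109.1715°
d = R·c = 6372.8 × 1.905402 = 12142.7 km

12143 km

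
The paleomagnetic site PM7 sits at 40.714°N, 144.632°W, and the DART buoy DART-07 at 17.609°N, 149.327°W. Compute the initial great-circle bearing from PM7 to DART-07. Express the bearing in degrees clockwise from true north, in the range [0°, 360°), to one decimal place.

Δλ = -4.6950°
y = sin Δλ · cos φ₂ = -0.078016
x = cos φ₁ sin φ₂ − sin φ₁ cos φ₂ cos Δλ = -0.390331
θ = atan2(y, x) = -168.6971° → 191.3029° (mod 360°)

191.3°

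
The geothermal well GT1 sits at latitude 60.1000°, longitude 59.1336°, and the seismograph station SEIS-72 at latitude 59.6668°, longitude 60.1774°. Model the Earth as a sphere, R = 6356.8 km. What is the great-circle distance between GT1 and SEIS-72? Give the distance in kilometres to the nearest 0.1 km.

75.4 km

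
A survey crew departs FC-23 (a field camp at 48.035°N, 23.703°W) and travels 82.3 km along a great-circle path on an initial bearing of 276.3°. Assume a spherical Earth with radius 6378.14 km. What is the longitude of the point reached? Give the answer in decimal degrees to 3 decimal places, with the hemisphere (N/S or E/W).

24.804°W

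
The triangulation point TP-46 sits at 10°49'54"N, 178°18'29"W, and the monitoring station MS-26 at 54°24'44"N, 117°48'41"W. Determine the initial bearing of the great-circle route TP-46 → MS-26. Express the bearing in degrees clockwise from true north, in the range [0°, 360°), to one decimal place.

TP-46: φ = +10.83167°, λ = -178.30806°
MS-26: φ = +54.41222°, λ = -117.81139°
Δλ = 60.4967°
y = sin Δλ · cos φ₂ = 0.506486
x = cos φ₁ sin φ₂ − sin φ₁ cos φ₂ cos Δλ = 0.744878
θ = atan2(y, x) = 34.2141° → 34.2141° (mod 360°)

34.2°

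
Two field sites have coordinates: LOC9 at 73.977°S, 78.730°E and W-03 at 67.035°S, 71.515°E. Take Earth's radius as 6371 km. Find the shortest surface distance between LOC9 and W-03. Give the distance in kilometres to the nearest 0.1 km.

Δφ = 6.9420°,  Δλ = -7.2150°
a = sin²(Δφ/2) + cos φ₁ cos φ₂ sin²(Δλ/2) = 0.004092
c = 2·arcsin(√a) = 0.128023 rad = 7.3352°
d = R·c = 6371 × 0.128023 = 815.6 km

815.6 km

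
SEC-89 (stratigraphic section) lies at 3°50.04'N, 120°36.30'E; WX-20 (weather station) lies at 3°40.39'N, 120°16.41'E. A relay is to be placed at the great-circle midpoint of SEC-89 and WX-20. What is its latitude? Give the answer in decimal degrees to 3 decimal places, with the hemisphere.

3.754°N

SEC-89: φ = +3.83400°, λ = +120.60500°
WX-20: φ = +3.67317°, λ = +120.27350°
Bx = cos φ₂ cos Δλ = 0.997929,  By = cos φ₂ sin Δλ = -0.005774
φₘ = atan2(sin φ₁ + sin φ₂, √((cos φ₁ + Bx)² + By²)) = 3.75360°
λₘ = λ₁ + atan2(By, cos φ₁ + Bx) = 120.43923°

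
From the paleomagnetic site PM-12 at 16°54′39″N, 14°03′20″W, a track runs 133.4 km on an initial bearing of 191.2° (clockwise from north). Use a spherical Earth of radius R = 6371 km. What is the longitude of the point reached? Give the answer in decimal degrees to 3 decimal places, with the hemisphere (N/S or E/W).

14.298°W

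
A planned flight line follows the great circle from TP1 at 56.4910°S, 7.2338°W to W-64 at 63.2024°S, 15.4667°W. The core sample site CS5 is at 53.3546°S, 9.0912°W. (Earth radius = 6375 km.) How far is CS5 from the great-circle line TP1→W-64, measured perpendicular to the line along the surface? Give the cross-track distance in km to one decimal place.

272.5 km

δ₁₃ = central angle TP1→CS5 = 0.057818 rad  (haversine)
θ₁₃ = bearing TP1→CS5 = 340.441°,  θ₁₂ = bearing TP1→W-64 = 208.133°
dₓₜ = R·arcsin(sin δ₁₃ · sin(θ₁₃ − θ₁₂)) = 6375·arcsin(0.05779·sin(132.308°)) = 272.517 km
|dₓₜ| = 272.517 km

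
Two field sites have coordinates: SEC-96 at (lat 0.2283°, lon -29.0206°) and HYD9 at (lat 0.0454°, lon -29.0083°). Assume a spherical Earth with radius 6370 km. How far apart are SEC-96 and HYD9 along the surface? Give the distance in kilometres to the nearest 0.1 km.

20.4 km

Δφ = -0.1829°,  Δλ = 0.0123°
a = sin²(Δφ/2) + cos φ₁ cos φ₂ sin²(Δλ/2) = 0.000003
c = 2·arcsin(√a) = 0.003199 rad = 0.1833°
d = R·c = 6370 × 0.003199 = 20.4 km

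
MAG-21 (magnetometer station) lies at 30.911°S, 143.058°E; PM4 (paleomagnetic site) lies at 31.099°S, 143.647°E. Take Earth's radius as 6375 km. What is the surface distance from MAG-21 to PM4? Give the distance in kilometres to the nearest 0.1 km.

59.9 km

Δφ = -0.1880°,  Δλ = 0.5890°
a = sin²(Δφ/2) + cos φ₁ cos φ₂ sin²(Δλ/2) = 0.000022
c = 2·arcsin(√a) = 0.009402 rad = 0.5387°
d = R·c = 6375 × 0.009402 = 59.9 km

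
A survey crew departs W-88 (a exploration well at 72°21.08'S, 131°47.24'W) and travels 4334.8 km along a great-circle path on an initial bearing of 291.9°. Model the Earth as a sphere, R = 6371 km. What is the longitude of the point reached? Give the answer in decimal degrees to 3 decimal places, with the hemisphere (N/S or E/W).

W-88: φ = -72.35133°, λ = -131.78733°
δ = d/R = 4334.8/6371 = 0.680396 rad
φ₂ = arcsin(sin φ₁ cos δ + cos φ₁ sin δ cos θ)
   = arcsin(-0.95293·0.77732 + 0.30318·0.62910·0.37299) = -42.03604°
λ₂ = λ₁ + atan2(sin θ sin δ cos φ₁, cos δ − sin φ₁ sin φ₂) = 176.40921°

176.409°E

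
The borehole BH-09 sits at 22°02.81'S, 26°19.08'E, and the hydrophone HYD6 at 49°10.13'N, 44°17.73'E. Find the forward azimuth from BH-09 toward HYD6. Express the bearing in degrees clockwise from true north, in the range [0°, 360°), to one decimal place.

BH-09: φ = -22.04683°, λ = +26.31800°
HYD6: φ = +49.16883°, λ = +44.29550°
Δλ = 17.9775°
y = sin Δλ · cos φ₂ = 0.201801
x = cos φ₁ sin φ₂ − sin φ₁ cos φ₂ cos Δλ = 0.934755
θ = atan2(y, x) = 12.1824° → 12.1824° (mod 360°)

12.2°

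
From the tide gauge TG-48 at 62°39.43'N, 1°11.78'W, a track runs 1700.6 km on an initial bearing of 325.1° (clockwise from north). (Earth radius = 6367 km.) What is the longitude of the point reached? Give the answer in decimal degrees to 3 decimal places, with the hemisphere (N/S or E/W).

32.254°W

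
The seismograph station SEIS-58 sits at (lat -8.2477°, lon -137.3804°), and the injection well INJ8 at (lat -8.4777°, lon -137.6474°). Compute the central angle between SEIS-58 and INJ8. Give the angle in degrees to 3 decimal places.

0.350°

Δφ = -0.2300°,  Δλ = -0.2670°
a = sin²(Δφ/2) + cos φ₁ cos φ₂ sin²(Δλ/2) = 0.000009
c = 2·arcsin(√a) = 0.006113 rad = 0.3503°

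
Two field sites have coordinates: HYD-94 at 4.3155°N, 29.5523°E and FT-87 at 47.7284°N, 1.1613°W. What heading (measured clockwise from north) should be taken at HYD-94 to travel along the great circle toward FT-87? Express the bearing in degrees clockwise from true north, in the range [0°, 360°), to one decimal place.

333.7°

Δλ = -30.7136°
y = sin Δλ · cos φ₂ = -0.343552
x = cos φ₁ sin φ₂ − sin φ₁ cos φ₂ cos Δλ = 0.694351
θ = atan2(y, x) = -26.3253° → 333.6747° (mod 360°)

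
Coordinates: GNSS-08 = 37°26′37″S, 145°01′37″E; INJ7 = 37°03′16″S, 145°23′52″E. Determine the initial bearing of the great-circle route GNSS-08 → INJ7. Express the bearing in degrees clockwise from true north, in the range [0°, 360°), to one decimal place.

GNSS-08: φ = -37.44361°, λ = +145.02694°
INJ7: φ = -37.05444°, λ = +145.39778°
Δλ = 0.3708°
y = sin Δλ · cos φ₂ = 0.005165
x = cos φ₁ sin φ₂ − sin φ₁ cos φ₂ cos Δλ = 0.006782
θ = atan2(y, x) = 37.2932° → 37.2932° (mod 360°)

37.3°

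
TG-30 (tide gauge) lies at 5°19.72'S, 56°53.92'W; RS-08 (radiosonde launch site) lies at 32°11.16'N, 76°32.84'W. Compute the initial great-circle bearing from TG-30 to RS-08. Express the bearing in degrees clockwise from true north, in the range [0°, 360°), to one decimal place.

334.8°

TG-30: φ = -5.32867°, λ = -56.89867°
RS-08: φ = +32.18600°, λ = -76.54733°
Δλ = -19.6487°
y = sin Δλ · cos φ₂ = -0.284578
x = cos φ₁ sin φ₂ − sin φ₁ cos φ₂ cos Δλ = 0.604388
θ = atan2(y, x) = -25.2135° → 334.7865° (mod 360°)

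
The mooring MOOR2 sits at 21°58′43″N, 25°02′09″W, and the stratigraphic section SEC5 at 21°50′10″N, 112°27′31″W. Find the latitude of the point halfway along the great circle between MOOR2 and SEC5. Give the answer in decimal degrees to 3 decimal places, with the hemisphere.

29.089°N

MOOR2: φ = +21.97861°, λ = -25.03583°
SEC5: φ = +21.83611°, λ = -112.45861°
Bx = cos φ₂ cos Δλ = 0.041740,  By = cos φ₂ sin Δλ = -0.927313
φₘ = atan2(sin φ₁ + sin φ₂, √((cos φ₁ + Bx)² + By²)) = 29.08939°
λₘ = λ₁ + atan2(By, cos φ₁ + Bx) = -68.77461°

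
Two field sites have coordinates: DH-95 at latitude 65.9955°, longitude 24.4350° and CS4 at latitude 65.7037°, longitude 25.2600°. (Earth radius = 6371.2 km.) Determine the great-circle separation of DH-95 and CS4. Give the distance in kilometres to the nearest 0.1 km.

49.6 km

Δφ = -0.2918°,  Δλ = 0.8250°
a = sin²(Δφ/2) + cos φ₁ cos φ₂ sin²(Δλ/2) = 0.000015
c = 2·arcsin(√a) = 0.007787 rad = 0.4462°
d = R·c = 6371.2 × 0.007787 = 49.6 km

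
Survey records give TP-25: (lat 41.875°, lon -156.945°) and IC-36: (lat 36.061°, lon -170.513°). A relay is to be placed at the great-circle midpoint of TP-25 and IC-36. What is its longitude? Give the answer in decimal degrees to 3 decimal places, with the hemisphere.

164.009°W

Bx = cos φ₂ cos Δλ = 0.785830,  By = cos φ₂ sin Δλ = -0.189648
φₘ = atan2(sin φ₁ + sin φ₂, √((cos φ₁ + Bx)² + By²)) = 39.16465°
λₘ = λ₁ + atan2(By, cos φ₁ + Bx) = -164.00895°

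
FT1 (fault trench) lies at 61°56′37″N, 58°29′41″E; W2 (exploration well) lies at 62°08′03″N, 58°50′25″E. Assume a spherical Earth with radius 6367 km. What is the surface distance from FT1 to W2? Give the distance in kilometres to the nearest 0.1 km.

27.8 km

FT1: φ = +61.94361°, λ = +58.49472°
W2: φ = +62.13417°, λ = +58.84028°
Δφ = 0.1906°,  Δλ = 0.3456°
a = sin²(Δφ/2) + cos φ₁ cos φ₂ sin²(Δλ/2) = 0.000005
c = 2·arcsin(√a) = 0.004365 rad = 0.2501°
d = R·c = 6367 × 0.004365 = 27.8 km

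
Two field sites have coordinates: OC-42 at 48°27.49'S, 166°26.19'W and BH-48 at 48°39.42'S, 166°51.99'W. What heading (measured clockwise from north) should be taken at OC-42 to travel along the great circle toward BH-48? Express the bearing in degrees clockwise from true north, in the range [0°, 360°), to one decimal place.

234.9°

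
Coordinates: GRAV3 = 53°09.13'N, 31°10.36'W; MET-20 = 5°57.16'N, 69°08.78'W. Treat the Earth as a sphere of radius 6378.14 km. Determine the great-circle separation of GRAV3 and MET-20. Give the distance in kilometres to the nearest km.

GRAV3: φ = +53.15217°, λ = -31.17267°
MET-20: φ = +5.95267°, λ = -69.14633°
Δφ = -47.1995°,  Δλ = -37.9737°
a = sin²(Δφ/2) + cos φ₁ cos φ₂ sin²(Δλ/2) = 0.223413
c = 2·arcsin(√a) = 0.984627 rad = 56.4150°
d = R·c = 6378.14 × 0.984627 = 6280.1 km

6280 km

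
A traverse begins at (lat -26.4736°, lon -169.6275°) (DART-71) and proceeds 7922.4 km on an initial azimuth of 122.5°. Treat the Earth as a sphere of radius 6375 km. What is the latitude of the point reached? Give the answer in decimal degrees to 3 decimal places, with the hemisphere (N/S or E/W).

δ = d/R = 7922.4/6375 = 1.242729 rad
φ₂ = arcsin(sin φ₁ cos δ + cos φ₁ sin δ cos θ)
   = arcsin(-0.44579·0.32221 + 0.89514·0.94667·-0.53730) = -36.79441°
λ₂ = λ₁ + atan2(sin θ sin δ cos φ₁, cos δ − sin φ₁ sin φ₂) = -84.04504°

36.794°S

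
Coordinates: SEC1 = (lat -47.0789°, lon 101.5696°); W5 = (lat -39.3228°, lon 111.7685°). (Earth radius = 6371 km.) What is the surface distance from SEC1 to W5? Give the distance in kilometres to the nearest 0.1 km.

1192.7 km

Δφ = 7.7561°,  Δλ = 10.1989°
a = sin²(Δφ/2) + cos φ₁ cos φ₂ sin²(Δλ/2) = 0.008736
c = 2·arcsin(√a) = 0.187209 rad = 10.7263°
d = R·c = 6371 × 0.187209 = 1192.7 km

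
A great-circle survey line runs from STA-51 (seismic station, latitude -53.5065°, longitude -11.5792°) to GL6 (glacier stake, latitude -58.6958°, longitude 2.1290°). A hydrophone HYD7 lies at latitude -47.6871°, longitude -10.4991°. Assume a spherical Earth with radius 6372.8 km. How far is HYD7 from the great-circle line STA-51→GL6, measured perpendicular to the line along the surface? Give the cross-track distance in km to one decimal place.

δ₁₃ = central angle STA-51→HYD7 = 0.102267 rad  (haversine)
θ₁₃ = bearing STA-51→HYD7 = 7.140°,  θ₁₂ = bearing STA-51→GL6 = 129.733°
dₓₜ = R·arcsin(sin δ₁₃ · sin(θ₁₃ − θ₁₂)) = 6372.8·arcsin(0.10209·sin(-122.593°)) = -548.812 km
|dₓₜ| = 548.812 km

548.8 km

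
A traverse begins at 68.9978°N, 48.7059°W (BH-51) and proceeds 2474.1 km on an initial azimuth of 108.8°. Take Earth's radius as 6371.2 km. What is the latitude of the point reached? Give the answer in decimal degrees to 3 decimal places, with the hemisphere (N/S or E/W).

55.117°N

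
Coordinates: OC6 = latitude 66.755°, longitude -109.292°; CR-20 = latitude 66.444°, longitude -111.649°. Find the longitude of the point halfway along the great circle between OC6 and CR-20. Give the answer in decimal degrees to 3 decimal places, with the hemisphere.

Bx = cos φ₂ cos Δλ = 0.399307,  By = cos φ₂ sin Δλ = -0.016436
φₘ = atan2(sin φ₁ + sin φ₂, √((cos φ₁ + Bx)² + By²)) = 66.60392°
λₘ = λ₁ + atan2(By, cos φ₁ + Bx) = -110.47789°

110.478°W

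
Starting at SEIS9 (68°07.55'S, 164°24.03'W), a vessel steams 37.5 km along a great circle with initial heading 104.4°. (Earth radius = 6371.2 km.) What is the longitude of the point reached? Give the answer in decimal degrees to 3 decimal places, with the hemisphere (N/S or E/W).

SEIS9: φ = -68.12583°, λ = -164.40050°
δ = d/R = 37.5/6371.2 = 0.005886 rad
φ₂ = arcsin(sin φ₁ cos δ + cos φ₁ sin δ cos θ)
   = arcsin(-0.92800·0.99998 + 0.37257·0.00589·-0.24869) = -68.20737°
λ₂ = λ₁ + atan2(sin θ sin δ cos φ₁, cos δ − sin φ₁ sin φ₂) = -163.52063°

163.521°W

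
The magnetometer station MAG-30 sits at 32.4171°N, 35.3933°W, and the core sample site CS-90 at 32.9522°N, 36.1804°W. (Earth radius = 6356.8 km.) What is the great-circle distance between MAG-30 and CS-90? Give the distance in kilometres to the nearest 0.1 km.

94.5 km

Δφ = 0.5351°,  Δλ = -0.7871°
a = sin²(Δφ/2) + cos φ₁ cos φ₂ sin²(Δλ/2) = 0.000055
c = 2·arcsin(√a) = 0.014863 rad = 0.8516°
d = R·c = 6356.8 × 0.014863 = 94.5 km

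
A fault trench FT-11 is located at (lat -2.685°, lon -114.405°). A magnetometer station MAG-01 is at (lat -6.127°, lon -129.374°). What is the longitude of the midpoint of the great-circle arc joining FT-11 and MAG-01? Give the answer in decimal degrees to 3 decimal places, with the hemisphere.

Bx = cos φ₂ cos Δλ = 0.960547,  By = cos φ₂ sin Δλ = -0.256821
φₘ = atan2(sin φ₁ + sin φ₂, √((cos φ₁ + Bx)² + By²)) = -4.44371°
λₘ = λ₁ + atan2(By, cos φ₁ + Bx) = -121.87207°

121.872°W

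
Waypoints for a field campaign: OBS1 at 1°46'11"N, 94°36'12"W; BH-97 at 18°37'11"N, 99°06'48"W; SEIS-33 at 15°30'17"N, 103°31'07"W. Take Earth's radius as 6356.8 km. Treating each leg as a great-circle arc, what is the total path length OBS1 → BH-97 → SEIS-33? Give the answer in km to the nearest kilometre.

2514 km

OBS1: φ = +1.76972°, λ = -94.60333°
BH-97: φ = +18.61972°, λ = -99.11333°
SEIS-33: φ = +15.50472°, λ = -103.51861°
OBS1→BH-97: c = 0.304043 rad, d = 1932.74 km
BH-97→SEIS-33: c = 0.091414 rad, d = 581.10 km
Total = 1932.74 + 581.10 = 2513.84 km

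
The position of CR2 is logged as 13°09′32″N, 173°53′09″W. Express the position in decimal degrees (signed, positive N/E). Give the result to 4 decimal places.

lat: 13.1589° N → +13.1589°
lon: 173.8858° W → -173.8858°

+13.1589°, -173.8858°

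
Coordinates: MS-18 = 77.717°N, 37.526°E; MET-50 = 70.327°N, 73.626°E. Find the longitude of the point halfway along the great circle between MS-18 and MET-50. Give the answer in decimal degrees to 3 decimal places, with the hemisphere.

59.780°E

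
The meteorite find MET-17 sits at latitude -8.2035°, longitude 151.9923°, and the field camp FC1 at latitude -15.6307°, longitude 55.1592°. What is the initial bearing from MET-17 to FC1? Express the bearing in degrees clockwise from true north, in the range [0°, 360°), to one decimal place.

Δλ = -96.8331°
y = sin Δλ · cos φ₂ = -0.956178
x = cos φ₁ sin φ₂ − sin φ₁ cos φ₂ cos Δλ = -0.283028
θ = atan2(y, x) = -106.4887° → 253.5113° (mod 360°)

253.5°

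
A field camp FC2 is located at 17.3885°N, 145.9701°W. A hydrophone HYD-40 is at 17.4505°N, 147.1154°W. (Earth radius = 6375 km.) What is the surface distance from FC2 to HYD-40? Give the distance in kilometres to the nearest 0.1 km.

Δφ = 0.0620°,  Δλ = -1.1453°
a = sin²(Δφ/2) + cos φ₁ cos φ₂ sin²(Δλ/2) = 0.000091
c = 2·arcsin(√a) = 0.019103 rad = 1.0945°
d = R·c = 6375 × 0.019103 = 121.8 km

121.8 km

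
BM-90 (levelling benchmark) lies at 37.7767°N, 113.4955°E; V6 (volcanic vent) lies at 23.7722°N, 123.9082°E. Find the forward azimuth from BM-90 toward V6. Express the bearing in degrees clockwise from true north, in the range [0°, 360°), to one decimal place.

144.6°

Δλ = 10.4127°
y = sin Δλ · cos φ₂ = 0.165403
x = cos φ₁ sin φ₂ − sin φ₁ cos φ₂ cos Δλ = -0.232766
θ = atan2(y, x) = 144.6025° → 144.6025° (mod 360°)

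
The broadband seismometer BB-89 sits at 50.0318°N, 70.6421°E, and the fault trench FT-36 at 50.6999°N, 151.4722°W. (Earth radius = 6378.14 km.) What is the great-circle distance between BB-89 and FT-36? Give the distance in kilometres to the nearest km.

Δφ = 0.6681°,  Δλ = 137.8857°
a = sin²(Δφ/2) + cos φ₁ cos φ₂ sin²(Δλ/2) = 0.354371
c = 2·arcsin(√a) = 1.275254 rad = 73.0667°
d = R·c = 6378.14 × 1.275254 = 8133.8 km

8134 km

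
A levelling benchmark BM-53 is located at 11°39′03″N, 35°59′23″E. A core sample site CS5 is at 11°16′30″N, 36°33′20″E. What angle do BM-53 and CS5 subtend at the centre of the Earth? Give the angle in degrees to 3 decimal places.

0.670°

BM-53: φ = +11.65083°, λ = +35.98972°
CS5: φ = +11.27500°, λ = +36.55556°
Δφ = -0.3758°,  Δλ = 0.5658°
a = sin²(Δφ/2) + cos φ₁ cos φ₂ sin²(Δλ/2) = 0.000034
c = 2·arcsin(√a) = 0.011692 rad = 0.6699°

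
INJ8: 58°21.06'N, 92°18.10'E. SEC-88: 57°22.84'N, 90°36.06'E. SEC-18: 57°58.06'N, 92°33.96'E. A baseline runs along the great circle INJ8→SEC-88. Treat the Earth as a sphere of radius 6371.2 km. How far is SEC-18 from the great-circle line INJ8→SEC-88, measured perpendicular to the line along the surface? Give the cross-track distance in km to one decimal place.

INJ8: φ = +58.35100°, λ = +92.30167°
SEC-88: φ = +57.38067°, λ = +90.60100°
SEC-18: φ = +57.96767°, λ = +92.56600°
δ₁₃ = central angle INJ8→SEC-18 = 0.007119 rad  (haversine)
θ₁₃ = bearing INJ8→SEC-18 = 159.897°,  θ₁₂ = bearing INJ8→SEC-88 = 223.714°
dₓₜ = R·arcsin(sin δ₁₃ · sin(θ₁₃ − θ₁₂)) = 6371.2·arcsin(0.00712·sin(-63.817°)) = -40.705 km
|dₓₜ| = 40.705 km

40.7 km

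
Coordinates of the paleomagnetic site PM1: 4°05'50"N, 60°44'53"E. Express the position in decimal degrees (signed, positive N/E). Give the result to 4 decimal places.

lat: 4.0972° N → +4.0972°
lon: 60.7481° E → +60.7481°

+4.0972°, +60.7481°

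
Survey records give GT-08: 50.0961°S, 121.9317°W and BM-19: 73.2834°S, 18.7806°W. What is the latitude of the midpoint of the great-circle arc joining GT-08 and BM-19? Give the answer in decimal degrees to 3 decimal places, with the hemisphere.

69.627°S

Bx = cos φ₂ cos Δλ = -0.065443,  By = cos φ₂ sin Δλ = 0.280094
φₘ = atan2(sin φ₁ + sin φ₂, √((cos φ₁ + Bx)² + By²)) = -69.62704°
λₘ = λ₁ + atan2(By, cos φ₁ + Bx) = -96.00150°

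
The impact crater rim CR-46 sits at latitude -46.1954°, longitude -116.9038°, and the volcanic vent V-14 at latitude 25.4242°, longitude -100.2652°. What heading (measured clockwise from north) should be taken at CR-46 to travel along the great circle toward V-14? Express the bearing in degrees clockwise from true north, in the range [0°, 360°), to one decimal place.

15.7°

Δλ = 16.6386°
y = sin Δλ · cos φ₂ = 0.258604
x = cos φ₁ sin φ₂ − sin φ₁ cos φ₂ cos Δλ = 0.921693
θ = atan2(y, x) = 15.6728° → 15.6728° (mod 360°)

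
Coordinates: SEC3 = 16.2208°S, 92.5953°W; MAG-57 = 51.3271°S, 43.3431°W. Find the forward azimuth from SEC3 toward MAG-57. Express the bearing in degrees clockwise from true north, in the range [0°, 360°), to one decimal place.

143.3°

Δλ = 49.2522°
y = sin Δλ · cos φ₂ = 0.473398
x = cos φ₁ sin φ₂ − sin φ₁ cos φ₂ cos Δλ = -0.635712
θ = atan2(y, x) = 143.3259° → 143.3259° (mod 360°)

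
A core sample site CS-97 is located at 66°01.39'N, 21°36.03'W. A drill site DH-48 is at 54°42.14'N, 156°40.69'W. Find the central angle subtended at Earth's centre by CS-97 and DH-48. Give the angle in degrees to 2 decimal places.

54.59°

CS-97: φ = +66.02317°, λ = -21.60050°
DH-48: φ = +54.70233°, λ = -156.67817°
Δφ = -11.3208°,  Δλ = -135.0777°
a = sin²(Δφ/2) + cos φ₁ cos φ₂ sin²(Δλ/2) = 0.210263
c = 2·arcsin(√a) = 0.952712 rad = 54.5864°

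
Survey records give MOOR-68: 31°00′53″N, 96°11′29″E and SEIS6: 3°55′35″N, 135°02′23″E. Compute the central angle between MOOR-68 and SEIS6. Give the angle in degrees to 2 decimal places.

MOOR-68: φ = +31.01472°, λ = +96.19139°
SEIS6: φ = +3.92639°, λ = +135.03972°
Δφ = -27.0883°,  Δλ = 38.8483°
a = sin²(Δφ/2) + cos φ₁ cos φ₂ sin²(Δλ/2) = 0.149409
c = 2·arcsin(√a) = 0.793742 rad = 45.4781°

45.48°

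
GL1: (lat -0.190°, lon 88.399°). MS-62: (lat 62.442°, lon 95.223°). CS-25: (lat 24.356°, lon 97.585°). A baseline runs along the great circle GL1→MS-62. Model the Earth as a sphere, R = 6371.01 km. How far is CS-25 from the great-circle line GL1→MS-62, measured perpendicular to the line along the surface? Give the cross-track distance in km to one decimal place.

δ₁₃ = central angle GL1→CS-25 = 0.455719 rad  (haversine)
θ₁₃ = bearing GL1→CS-25 = 19.296°,  θ₁₂ = bearing GL1→MS-62 = 3.542°
dₓₜ = R·arcsin(sin δ₁₃ · sin(θ₁₃ − θ₁₂)) = 6371.01·arcsin(0.44011·sin(15.754°)) = 763.101 km
|dₓₜ| = 763.101 km

763.1 km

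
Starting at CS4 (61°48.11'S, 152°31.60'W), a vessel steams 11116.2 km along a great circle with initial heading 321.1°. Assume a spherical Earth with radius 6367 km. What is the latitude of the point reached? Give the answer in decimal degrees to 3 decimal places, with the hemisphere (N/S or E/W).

31.041°N

CS4: φ = -61.80183°, λ = -152.52667°
δ = d/R = 11116.2/6367 = 1.745909 rad
φ₂ = arcsin(sin φ₁ cos δ + cos φ₁ sin δ cos θ)
   = arcsin(-0.88132·-0.17422 + 0.47252·0.98471·0.77824) = 31.04130°
λ₂ = λ₁ + atan2(sin θ sin δ cos φ₁, cos δ − sin φ₁ sin φ₂) = 161.27735°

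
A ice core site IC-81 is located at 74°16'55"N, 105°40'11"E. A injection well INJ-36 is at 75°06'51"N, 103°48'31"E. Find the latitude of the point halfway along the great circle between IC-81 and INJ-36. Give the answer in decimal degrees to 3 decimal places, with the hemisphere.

74.700°N

IC-81: φ = +74.28194°, λ = +105.66972°
INJ-36: φ = +75.11417°, λ = +103.80861°
Bx = cos φ₂ cos Δλ = 0.256758,  By = cos φ₂ sin Δλ = -0.008343
φₘ = atan2(sin φ₁ + sin φ₂, √((cos φ₁ + Bx)² + By²)) = 74.69998°
λₘ = λ₁ + atan2(By, cos φ₁ + Bx) = 104.76387°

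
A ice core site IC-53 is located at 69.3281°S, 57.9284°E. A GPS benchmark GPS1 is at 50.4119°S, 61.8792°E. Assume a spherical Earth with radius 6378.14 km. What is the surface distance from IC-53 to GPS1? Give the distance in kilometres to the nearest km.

Δφ = 18.9162°,  Δλ = 3.9508°
a = sin²(Δφ/2) + cos φ₁ cos φ₂ sin²(Δλ/2) = 0.027270
c = 2·arcsin(√a) = 0.331795 rad = 19.0105°
d = R·c = 6378.14 × 0.331795 = 2116.2 km

2116 km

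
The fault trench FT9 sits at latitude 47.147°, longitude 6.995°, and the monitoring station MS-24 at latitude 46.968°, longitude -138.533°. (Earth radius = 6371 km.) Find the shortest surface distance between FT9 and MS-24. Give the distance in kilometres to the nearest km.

Δφ = -0.1790°,  Δλ = -145.5280°
a = sin²(Δφ/2) + cos φ₁ cos φ₂ sin²(Δλ/2) = 0.423372
c = 2·arcsin(√a) = 1.416934 rad = 81.1843°
d = R·c = 6371 × 1.416934 = 9027.3 km

9027 km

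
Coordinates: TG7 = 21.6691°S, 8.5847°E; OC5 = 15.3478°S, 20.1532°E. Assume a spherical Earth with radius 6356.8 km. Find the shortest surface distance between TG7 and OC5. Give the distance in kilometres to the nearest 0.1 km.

1403.8 km

Δφ = 6.3213°,  Δλ = 11.5685°
a = sin²(Δφ/2) + cos φ₁ cos φ₂ sin²(Δλ/2) = 0.012143
c = 2·arcsin(√a) = 0.220836 rad = 12.6530°
d = R·c = 6356.8 × 0.220836 = 1403.8 km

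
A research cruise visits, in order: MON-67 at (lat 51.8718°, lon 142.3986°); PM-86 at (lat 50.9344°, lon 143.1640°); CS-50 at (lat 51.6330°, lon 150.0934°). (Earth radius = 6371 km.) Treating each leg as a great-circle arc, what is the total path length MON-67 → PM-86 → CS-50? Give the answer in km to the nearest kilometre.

MON-67→PM-86: c = 0.018361 rad, d = 116.98 km
PM-86→CS-50: c = 0.076590 rad, d = 487.96 km
Total = 116.98 + 487.96 = 604.93 km

605 km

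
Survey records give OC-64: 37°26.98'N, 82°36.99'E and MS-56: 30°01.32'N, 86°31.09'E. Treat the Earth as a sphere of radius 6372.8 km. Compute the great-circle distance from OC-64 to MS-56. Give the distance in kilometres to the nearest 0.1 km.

OC-64: φ = +37.44967°, λ = +82.61650°
MS-56: φ = +30.02200°, λ = +86.51817°
Δφ = -7.4277°,  Δλ = 3.9017°
a = sin²(Δφ/2) + cos φ₁ cos φ₂ sin²(Δλ/2) = 0.004992
c = 2·arcsin(√a) = 0.141428 rad = 8.1032°
d = R·c = 6372.8 × 0.141428 = 901.3 km

901.3 km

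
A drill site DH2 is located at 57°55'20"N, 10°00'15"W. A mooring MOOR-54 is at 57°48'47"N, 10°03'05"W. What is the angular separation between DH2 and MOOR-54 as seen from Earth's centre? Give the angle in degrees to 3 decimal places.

0.112°

DH2: φ = +57.92222°, λ = -10.00417°
MOOR-54: φ = +57.81306°, λ = -10.05139°
Δφ = -0.1092°,  Δλ = -0.0472°
a = sin²(Δφ/2) + cos φ₁ cos φ₂ sin²(Δλ/2) = 0.000001
c = 2·arcsin(√a) = 0.001955 rad = 0.1120°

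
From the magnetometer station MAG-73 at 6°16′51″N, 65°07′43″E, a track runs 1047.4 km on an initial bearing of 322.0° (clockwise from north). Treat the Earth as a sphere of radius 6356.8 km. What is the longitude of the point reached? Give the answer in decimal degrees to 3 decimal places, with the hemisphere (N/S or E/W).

MAG-73: φ = +6.28083°, λ = +65.12861°
δ = d/R = 1047.4/6356.8 = 0.164768 rad
φ₂ = arcsin(sin φ₁ cos δ + cos φ₁ sin δ cos θ)
   = arcsin(0.10940·0.98646 + 0.99400·0.16402·0.78801) = 13.67398°
λ₂ = λ₁ + atan2(sin θ sin δ cos φ₁, cos δ − sin φ₁ sin φ₂) = 59.16315°

59.163°E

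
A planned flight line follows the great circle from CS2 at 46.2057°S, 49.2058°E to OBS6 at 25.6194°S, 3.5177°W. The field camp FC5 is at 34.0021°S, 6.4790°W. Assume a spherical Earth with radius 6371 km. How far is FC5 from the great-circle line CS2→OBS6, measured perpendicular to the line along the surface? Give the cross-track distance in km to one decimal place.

889.0 km

δ₁₃ = central angle CS2→FC5 = 0.756699 rad  (haversine)
θ₁₃ = bearing CS2→FC5 = 265.851°,  θ₁₂ = bearing CS2→OBS6 = 277.539°
dₓₜ = R·arcsin(sin δ₁₃ · sin(θ₁₃ − θ₁₂)) = 6371·arcsin(0.68652·sin(-11.688°)) = -888.967 km
|dₓₜ| = 888.967 km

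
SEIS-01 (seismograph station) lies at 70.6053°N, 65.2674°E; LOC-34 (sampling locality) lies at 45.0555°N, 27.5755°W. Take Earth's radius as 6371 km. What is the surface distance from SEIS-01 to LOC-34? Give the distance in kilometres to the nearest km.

5449 km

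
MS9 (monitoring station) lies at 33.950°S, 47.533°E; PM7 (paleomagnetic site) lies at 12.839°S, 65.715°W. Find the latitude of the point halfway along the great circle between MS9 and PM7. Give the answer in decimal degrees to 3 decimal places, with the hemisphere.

Bx = cos φ₂ cos Δλ = -0.384843,  By = cos φ₂ sin Δλ = -0.895833
φₘ = atan2(sin φ₁ + sin φ₂, √((cos φ₁ + Bx)² + By²)) = -37.97489°
λₘ = λ₁ + atan2(By, cos φ₁ + Bx) = -16.06770°

37.975°S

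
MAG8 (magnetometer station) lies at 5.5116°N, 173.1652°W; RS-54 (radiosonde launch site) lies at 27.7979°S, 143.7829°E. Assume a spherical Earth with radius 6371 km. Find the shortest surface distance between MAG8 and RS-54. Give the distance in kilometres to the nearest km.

5919 km

Δφ = -33.3095°,  Δλ = -43.0519°
a = sin²(Δφ/2) + cos φ₁ cos φ₂ sin²(Δλ/2) = 0.200687
c = 2·arcsin(√a) = 0.929011 rad = 53.2284°
d = R·c = 6371 × 0.929011 = 5918.7 km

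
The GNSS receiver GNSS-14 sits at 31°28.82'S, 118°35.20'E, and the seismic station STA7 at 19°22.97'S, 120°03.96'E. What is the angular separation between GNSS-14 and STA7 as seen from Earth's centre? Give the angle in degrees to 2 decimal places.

GNSS-14: φ = -31.48033°, λ = +118.58667°
STA7: φ = -19.38283°, λ = +120.06600°
Δφ = 12.0975°,  Δλ = 1.4793°
a = sin²(Δφ/2) + cos φ₁ cos φ₂ sin²(Δλ/2) = 0.011238
c = 2·arcsin(√a) = 0.212417 rad = 12.1706°

12.17°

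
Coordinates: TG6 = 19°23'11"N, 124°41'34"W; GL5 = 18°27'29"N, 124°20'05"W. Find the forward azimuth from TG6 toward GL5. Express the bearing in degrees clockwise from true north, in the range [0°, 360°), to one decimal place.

TG6: φ = +19.38639°, λ = -124.69278°
GL5: φ = +18.45806°, λ = -124.33472°
Δλ = 0.3581°
y = sin Δλ · cos φ₂ = 0.005928
x = cos φ₁ sin φ₂ − sin φ₁ cos φ₂ cos Δλ = -0.016196
θ = atan2(y, x) = 159.8970° → 159.8970° (mod 360°)

159.9°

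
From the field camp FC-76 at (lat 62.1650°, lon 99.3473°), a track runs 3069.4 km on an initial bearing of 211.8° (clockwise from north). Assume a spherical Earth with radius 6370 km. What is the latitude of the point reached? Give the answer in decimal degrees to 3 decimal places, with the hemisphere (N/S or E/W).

δ = d/R = 3069.4/6370 = 0.481852 rad
φ₂ = arcsin(sin φ₁ cos δ + cos φ₁ sin δ cos θ)
   = arcsin(0.88430·0.88614 + 0.46693·0.46342·-0.84989) = 36.84878°
λ₂ = λ₁ + atan2(sin θ sin δ cos φ₁, cos δ − sin φ₁ sin φ₂) = 81.57897°

36.849°N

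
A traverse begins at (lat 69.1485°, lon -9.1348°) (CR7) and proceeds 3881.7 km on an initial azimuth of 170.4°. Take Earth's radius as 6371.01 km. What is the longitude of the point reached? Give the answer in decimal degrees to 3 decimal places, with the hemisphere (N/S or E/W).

2.490°W

δ = d/R = 3881.7/6371.01 = 0.609275 rad
φ₂ = arcsin(sin φ₁ cos δ + cos φ₁ sin δ cos θ)
   = arcsin(0.93451·0.82006 + 0.35595·0.57227·-0.98600) = 34.43753°
λ₂ = λ₁ + atan2(sin θ sin δ cos φ₁, cos δ − sin φ₁ sin φ₂) = -2.48978°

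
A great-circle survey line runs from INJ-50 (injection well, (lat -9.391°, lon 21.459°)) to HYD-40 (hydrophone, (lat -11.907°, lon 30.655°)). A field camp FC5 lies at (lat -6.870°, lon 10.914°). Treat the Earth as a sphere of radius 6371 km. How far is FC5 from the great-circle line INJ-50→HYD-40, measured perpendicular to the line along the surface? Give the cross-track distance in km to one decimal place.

δ₁₃ = central angle INJ-50→FC5 = 0.187412 rad  (haversine)
θ₁₃ = bearing INJ-50→FC5 = 282.791°,  θ₁₂ = bearing INJ-50→HYD-40 = 106.375°
dₓₜ = R·arcsin(sin δ₁₃ · sin(θ₁₃ − θ₁₂)) = 6371·arcsin(0.18632·sin(176.416°)) = 74.215 km
|dₓₜ| = 74.215 km

74.2 km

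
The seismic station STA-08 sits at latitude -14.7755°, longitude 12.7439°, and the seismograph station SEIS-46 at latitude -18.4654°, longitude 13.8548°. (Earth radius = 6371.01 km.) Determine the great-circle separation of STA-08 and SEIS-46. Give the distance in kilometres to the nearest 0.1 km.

427.0 km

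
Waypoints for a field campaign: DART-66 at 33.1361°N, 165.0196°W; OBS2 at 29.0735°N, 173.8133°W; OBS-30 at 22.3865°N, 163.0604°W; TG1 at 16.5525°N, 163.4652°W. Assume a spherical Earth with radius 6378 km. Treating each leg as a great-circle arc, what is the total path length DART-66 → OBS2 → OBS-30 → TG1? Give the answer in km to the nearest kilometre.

2912 km

DART-66→OBS2: c = 0.149240 rad, d = 951.85 km
OBS2→OBS-30: c = 0.205264 rad, d = 1309.18 km
OBS-30→TG1: c = 0.102040 rad, d = 650.81 km
Total = 951.85 + 1309.18 + 650.81 = 2911.84 km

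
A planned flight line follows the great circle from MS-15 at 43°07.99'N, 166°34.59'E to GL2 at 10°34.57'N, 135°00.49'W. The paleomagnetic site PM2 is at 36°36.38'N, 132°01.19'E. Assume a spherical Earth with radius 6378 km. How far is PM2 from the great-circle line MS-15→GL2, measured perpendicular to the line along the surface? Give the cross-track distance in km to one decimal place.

838.2 km

MS-15: φ = +43.13317°, λ = +166.57650°
GL2: φ = +10.57617°, λ = -135.00817°
PM2: φ = +36.60633°, λ = +132.01983°
δ₁₃ = central angle MS-15→PM2 = 0.473101 rad  (haversine)
θ₁₃ = bearing MS-15→PM2 = 267.883°,  θ₁₂ = bearing MS-15→GL2 = 104.596°
dₓₜ = R·arcsin(sin δ₁₃ · sin(θ₁₃ − θ₁₂)) = 6378·arcsin(0.45565·sin(163.287°)) = 838.172 km
|dₓₜ| = 838.172 km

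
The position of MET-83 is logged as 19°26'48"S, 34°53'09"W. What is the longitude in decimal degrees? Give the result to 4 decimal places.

34° + 53′/60 + 9″/3600 = 34 + 0.88333 + 0.00250 = 34.8858°

34.8858°W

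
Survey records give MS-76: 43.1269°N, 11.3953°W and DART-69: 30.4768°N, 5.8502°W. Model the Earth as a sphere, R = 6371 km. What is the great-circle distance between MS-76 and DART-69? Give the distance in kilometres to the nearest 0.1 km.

1489.8 km

Δφ = -12.6501°,  Δλ = 5.5451°
a = sin²(Δφ/2) + cos φ₁ cos φ₂ sin²(Δλ/2) = 0.013609
c = 2·arcsin(√a) = 0.233847 rad = 13.3984°
d = R·c = 6371 × 0.233847 = 1489.8 km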